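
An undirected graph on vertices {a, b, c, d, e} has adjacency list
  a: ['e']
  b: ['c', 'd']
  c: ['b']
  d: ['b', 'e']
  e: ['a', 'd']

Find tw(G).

A width-1 tree decomposition is:
Bags: B1 = {a, e}  B2 = {d, e}  B3 = {b, d}  B4 = {b, c}
Tree: B1–B2, B2–B3, B3–B4
Each bag holds 2 vertices, so the decomposition has width 1, which upper-bounds the treewidth. Any graph with an edge has treewidth ≥ 1, and G has the edge a–e. Hence tw(G) = 1 exactly.

1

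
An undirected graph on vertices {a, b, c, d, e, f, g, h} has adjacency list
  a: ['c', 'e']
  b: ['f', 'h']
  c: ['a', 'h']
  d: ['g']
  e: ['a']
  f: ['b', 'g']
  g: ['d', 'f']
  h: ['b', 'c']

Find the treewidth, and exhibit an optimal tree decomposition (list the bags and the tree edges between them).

Treewidth 1.
One such decomposition:
Bags: B1 = {a, e}  B2 = {a, c}  B3 = {c, h}  B4 = {b, h}  B5 = {b, f}  B6 = {f, g}  B7 = {d, g}
Tree: B1–B2, B2–B3, B3–B4, B4–B5, B5–B6, B6–B7

The largest bag has 2 vertices, giving width 1; this decomposition certifies tw(G) ≤ 1. Since G has at least one edge (e.g. e–a), it is not an edgeless graph, so tw(G) ≥ 1. Combining the bounds, tw(G) = 1.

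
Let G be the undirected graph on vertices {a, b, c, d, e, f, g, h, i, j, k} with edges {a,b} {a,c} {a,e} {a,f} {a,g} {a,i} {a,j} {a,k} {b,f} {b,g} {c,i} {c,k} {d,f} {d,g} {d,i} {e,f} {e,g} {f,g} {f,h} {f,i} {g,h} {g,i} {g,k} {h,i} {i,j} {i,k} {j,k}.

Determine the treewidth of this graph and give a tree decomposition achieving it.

Treewidth 3.
Bags: B1 = {f, g, h, i}  B2 = {a, f, g, i}  B3 = {a, g, i, k}  B4 = {a, c, i, k}  B5 = {a, i, j, k}  B6 = {d, f, g, i}  B7 = {a, e, f, g}  B8 = {a, b, f, g}
Tree: B1–B2, B2–B3, B3–B4, B4–B5, B1–B6, B2–B7, B7–B8

Every bag has size at most 4, so the width is 4 − 1 = 3 and tw(G) ≤ 3. On the other hand G contains the 4-clique {a, e, f, g}. A clique must lie in a single bag of any decomposition, so no decomposition can have width below 3. Combining the bounds, tw(G) = 3.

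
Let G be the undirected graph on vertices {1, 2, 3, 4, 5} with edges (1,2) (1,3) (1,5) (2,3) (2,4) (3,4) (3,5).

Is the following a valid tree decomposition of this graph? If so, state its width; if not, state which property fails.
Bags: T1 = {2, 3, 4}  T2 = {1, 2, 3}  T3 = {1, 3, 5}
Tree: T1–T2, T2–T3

Vertex coverage: the bags together contain {1, 2, 3, 4, 5}, the full vertex set. Edge coverage: each edge of G has both endpoints in at least one bag. Running intersection: for every vertex, the bags containing it form a connected subtree. All three properties hold, so this is a valid tree decomposition of width max|bag| − 1 = 2, and hence tw(G) ≤ 2.

Yes; width 2.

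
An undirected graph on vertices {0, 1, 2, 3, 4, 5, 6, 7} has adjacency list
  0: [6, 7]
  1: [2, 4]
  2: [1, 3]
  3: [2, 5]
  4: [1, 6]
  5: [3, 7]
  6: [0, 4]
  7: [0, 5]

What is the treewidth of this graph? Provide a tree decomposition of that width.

Every bag has size at most 3, so the width is 3 − 1 = 2 and tw(G) ≤ 2. For the lower bound, G contains the cycle 4–1–2–3–5–7–0–6–4, so G is not a forest; only forests have treewidth ≤ 1, hence tw(G) ≥ 2. Combining the bounds, tw(G) = 2.

Treewidth 2.
One such decomposition:
Bags: B1 = {1, 2, 4}  B2 = {2, 3, 4}  B3 = {3, 4, 5}  B4 = {4, 5, 7}  B5 = {0, 4, 7}  B6 = {0, 4, 6}
Tree: B1–B2, B2–B3, B3–B4, B4–B5, B5–B6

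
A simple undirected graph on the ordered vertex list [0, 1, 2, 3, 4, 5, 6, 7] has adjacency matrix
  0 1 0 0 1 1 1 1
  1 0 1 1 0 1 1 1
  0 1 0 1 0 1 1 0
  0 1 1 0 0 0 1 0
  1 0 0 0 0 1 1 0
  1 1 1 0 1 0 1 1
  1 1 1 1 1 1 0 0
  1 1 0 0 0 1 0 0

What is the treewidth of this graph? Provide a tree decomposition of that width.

Treewidth 3.
Bags: B1 = {0, 1, 5, 6}  B2 = {1, 2, 5, 6}  B3 = {0, 1, 5, 7}  B4 = {1, 2, 3, 6}  B5 = {0, 4, 5, 6}
Tree: B1–B2, B1–B3, B2–B4, B1–B5

Every bag has size at most 4, so the width is 4 − 1 = 3 and tw(G) ≤ 3. On the other hand G contains the 4-clique {1, 2, 3, 6}. A clique must lie in a single bag of any decomposition, so no decomposition can have width below 3. The upper and lower bounds meet at 3, so that is the treewidth.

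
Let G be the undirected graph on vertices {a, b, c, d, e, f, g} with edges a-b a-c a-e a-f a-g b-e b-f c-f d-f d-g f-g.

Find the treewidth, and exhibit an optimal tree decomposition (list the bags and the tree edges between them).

The largest bag has 3 vertices, giving width 2; this decomposition certifies tw(G) ≤ 2. On the other hand G contains the 3-clique {a, b, e}. A clique must lie in a single bag of any decomposition, so no decomposition can have width below 2. The upper and lower bounds meet at 2, so that is the treewidth.

Treewidth 2.
Bags: B1 = {a, b, f}  B2 = {a, b, e}  B3 = {a, c, f}  B4 = {a, f, g}  B5 = {d, f, g}
Tree: B1–B2, B1–B3, B1–B4, B4–B5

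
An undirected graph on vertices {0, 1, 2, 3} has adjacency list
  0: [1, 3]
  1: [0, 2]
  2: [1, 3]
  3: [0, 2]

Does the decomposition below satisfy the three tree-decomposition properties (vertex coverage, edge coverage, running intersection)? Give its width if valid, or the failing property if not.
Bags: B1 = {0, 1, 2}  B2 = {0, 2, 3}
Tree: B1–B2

Checking the three conditions: (i) the bags cover all of {0, 1, 2, 3}; (ii) for each edge, some bag contains both endpoints; (iii) the bags containing any fixed vertex form a subtree. All hold, so the decomposition is valid with width 3 − 1 = 2.

Yes; width 2.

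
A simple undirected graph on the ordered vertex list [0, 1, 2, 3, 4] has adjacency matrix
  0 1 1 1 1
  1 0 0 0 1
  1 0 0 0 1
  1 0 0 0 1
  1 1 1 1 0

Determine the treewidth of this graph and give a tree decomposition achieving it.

The largest bag has 3 vertices, giving width 2; this decomposition certifies tw(G) ≤ 2. For the lower bound, the 3 vertices {0, 1, 4} are pairwise adjacent, and any tree decomposition puts a clique entirely inside one bag — forcing width ≥ 2. Therefore the treewidth is 2.

Treewidth 2.
Bags: B1 = {0, 3, 4}  B2 = {0, 1, 4}  B3 = {0, 2, 4}
Tree: B1–B2, B1–B3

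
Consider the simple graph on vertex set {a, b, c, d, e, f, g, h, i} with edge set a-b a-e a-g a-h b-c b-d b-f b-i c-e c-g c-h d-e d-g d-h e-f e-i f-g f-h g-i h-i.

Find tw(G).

4

A width-4 tree decomposition is:
Bags: B1 = {b, d, e, g, h}  B2 = {a, b, e, g, h}  B3 = {b, e, g, h, i}  B4 = {b, c, e, g, h}  B5 = {b, e, f, g, h}
Tree: B1–B2, B2–B3, B3–B4, B4–B5
The largest bag has 5 vertices, giving width 4; this decomposition certifies tw(G) ≤ 4. For the lower bound: the 5 vertex sets {d,g}, {a,b}, {e,i}, {h}, {c} are disjoint, each induces a connected subgraph, and every pair is joined by at least one edge of G. Contracting each set to a single vertex therefore yields K_{5} as a minor, and since treewidth is minor-monotone, tw(G) ≥ tw(K_{5}) = 4. Hence tw(G) = 4 exactly.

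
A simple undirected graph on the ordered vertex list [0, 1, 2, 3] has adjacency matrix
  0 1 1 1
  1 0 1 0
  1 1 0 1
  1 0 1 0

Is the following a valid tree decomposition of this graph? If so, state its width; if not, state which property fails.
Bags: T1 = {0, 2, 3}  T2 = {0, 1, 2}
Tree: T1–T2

Yes; width 2.

Every vertex of G appears in some bag (union = {0, 1, 2, 3}); every edge is covered by a bag; and for each vertex v the set of bags containing v is connected in the bag tree. The decomposition is therefore valid. The largest bag has 3 vertices, so the width is 2.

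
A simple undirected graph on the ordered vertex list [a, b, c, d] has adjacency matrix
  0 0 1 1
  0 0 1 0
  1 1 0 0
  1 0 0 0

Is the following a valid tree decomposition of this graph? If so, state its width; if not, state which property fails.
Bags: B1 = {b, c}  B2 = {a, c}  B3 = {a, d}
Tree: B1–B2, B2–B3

Checking the three conditions: (i) the bags cover all of {a, b, c, d}; (ii) for each edge, some bag contains both endpoints; (iii) the bags containing any fixed vertex form a subtree. All hold, so the decomposition is valid with width 2 − 1 = 1.

Yes; width 1.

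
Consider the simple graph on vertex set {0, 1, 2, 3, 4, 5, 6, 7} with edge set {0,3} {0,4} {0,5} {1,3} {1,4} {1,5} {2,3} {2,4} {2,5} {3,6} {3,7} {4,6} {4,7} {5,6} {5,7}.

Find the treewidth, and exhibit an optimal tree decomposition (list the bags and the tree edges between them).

Each bag holds 4 vertices, so the decomposition has width 3, which upper-bounds the treewidth. For the lower bound: the 4 vertex sets {2,5}, {4,6}, {3}, {7} are disjoint, each induces a connected subgraph, and every pair is joined by at least one edge of G. Contracting each set to a single vertex therefore yields K_{4} as a minor, and since treewidth is minor-monotone, tw(G) ≥ tw(K_{4}) = 3. Combining the bounds, tw(G) = 3.

Treewidth 3.
One optimal decomposition is:
Bags: B1 = {2, 3, 4, 5}  B2 = {3, 4, 5, 6}  B3 = {3, 4, 5, 7}  B4 = {1, 3, 4, 5}  B5 = {0, 3, 4, 5}
Tree: B1–B2, B2–B3, B3–B4, B4–B5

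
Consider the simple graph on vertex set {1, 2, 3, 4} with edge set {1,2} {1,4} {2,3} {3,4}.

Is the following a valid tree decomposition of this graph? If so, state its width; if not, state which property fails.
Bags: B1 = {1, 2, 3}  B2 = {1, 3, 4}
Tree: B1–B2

Yes; width 2.

Vertex coverage: the bags together contain {1, 2, 3, 4}, the full vertex set. Edge coverage: each edge of G has both endpoints in at least one bag. Running intersection: for every vertex, the bags containing it form a connected subtree. All three properties hold, so this is a valid tree decomposition of width max|bag| − 1 = 2, and hence tw(G) ≤ 2.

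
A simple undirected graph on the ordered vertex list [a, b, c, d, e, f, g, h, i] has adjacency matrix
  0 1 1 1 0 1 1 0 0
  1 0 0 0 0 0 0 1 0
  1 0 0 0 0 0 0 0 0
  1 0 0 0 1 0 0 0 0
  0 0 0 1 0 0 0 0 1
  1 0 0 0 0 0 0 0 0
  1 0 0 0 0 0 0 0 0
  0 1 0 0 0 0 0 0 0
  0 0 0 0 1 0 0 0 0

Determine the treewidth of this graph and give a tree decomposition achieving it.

Treewidth 1.
Bags: B1 = {b, h}  B2 = {a, b}  B3 = {a, c}  B4 = {a, d}  B5 = {a, g}  B6 = {d, e}  B7 = {e, i}  B8 = {a, f}
Tree: B1–B2, B2–B3, B2–B4, B2–B5, B4–B6, B6–B7, B3–B8

Every bag has size at most 2, so the width is 2 − 1 = 1 and tw(G) ≤ 1. Since G has at least one edge (e.g. b–h), it is not an edgeless graph, so tw(G) ≥ 1. Combining the bounds, tw(G) = 1.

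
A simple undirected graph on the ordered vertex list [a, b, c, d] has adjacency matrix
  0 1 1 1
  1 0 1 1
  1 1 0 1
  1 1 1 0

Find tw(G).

3

A width-3 tree decomposition is:
Bags: B1 = {a, b, c, d}
Tree: (single bag)
With just one bag of size 4, the width is 4 − 1 = 3, so tw(G) ≤ 3. For the lower bound, the 4 vertices {a, b, c, d} are pairwise adjacent, and any tree decomposition puts a clique entirely inside one bag — forcing width ≥ 3. Combining the bounds, tw(G) = 3.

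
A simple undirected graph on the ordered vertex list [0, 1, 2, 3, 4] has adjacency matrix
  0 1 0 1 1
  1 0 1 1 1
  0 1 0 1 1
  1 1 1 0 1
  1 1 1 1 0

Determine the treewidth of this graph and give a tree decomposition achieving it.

Treewidth 3.
Bags: B1 = {0, 1, 3, 4}  B2 = {1, 2, 3, 4}
Tree: B1–B2

The largest bag has 4 vertices, giving width 3; this decomposition certifies tw(G) ≤ 3. On the other hand G contains the 4-clique {0, 1, 3, 4}. A clique must lie in a single bag of any decomposition, so no decomposition can have width below 3. The upper and lower bounds meet at 3, so that is the treewidth.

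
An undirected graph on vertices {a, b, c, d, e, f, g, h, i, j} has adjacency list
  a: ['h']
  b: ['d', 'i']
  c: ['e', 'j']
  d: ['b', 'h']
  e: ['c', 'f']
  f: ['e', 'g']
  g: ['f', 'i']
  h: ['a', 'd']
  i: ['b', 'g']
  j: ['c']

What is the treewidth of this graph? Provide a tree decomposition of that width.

Treewidth 1.
One optimal decomposition is:
Bags: B1 = {c, j}  B2 = {c, e}  B3 = {e, f}  B4 = {f, g}  B5 = {g, i}  B6 = {b, i}  B7 = {b, d}  B8 = {d, h}  B9 = {a, h}
Tree: B1–B2, B2–B3, B3–B4, B4–B5, B5–B6, B6–B7, B7–B8, B8–B9

The largest bag has 2 vertices, giving width 1; this decomposition certifies tw(G) ≤ 1. G has an edge, so its treewidth is at least 1. Therefore the treewidth is 1.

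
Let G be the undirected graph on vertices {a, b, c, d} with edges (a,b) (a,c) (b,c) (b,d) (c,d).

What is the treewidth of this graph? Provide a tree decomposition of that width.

Treewidth 2.
Bags: B1 = {b, c, d}  B2 = {a, b, c}
Tree: B1–B2

Each bag holds 3 vertices, so the decomposition has width 2, which upper-bounds the treewidth. For the lower bound, the 3 vertices {b, c, d} are pairwise adjacent, and any tree decomposition puts a clique entirely inside one bag — forcing width ≥ 2. Therefore the treewidth is 2.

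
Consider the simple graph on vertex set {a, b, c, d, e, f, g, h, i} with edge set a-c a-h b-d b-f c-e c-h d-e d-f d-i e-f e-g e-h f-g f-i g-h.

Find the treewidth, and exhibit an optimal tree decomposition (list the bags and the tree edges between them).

Treewidth 2.
One optimal decomposition is:
Bags: B1 = {e, f, g}  B2 = {e, g, h}  B3 = {d, e, f}  B4 = {c, e, h}  B5 = {a, c, h}  B6 = {d, f, i}  B7 = {b, d, f}
Tree: B1–B2, B1–B3, B2–B4, B4–B5, B3–B6, B6–B7

Every bag has size at most 3, so the width is 3 − 1 = 2 and tw(G) ≤ 2. Conversely, {a, c, h} is a clique of size 3, and the vertices of any clique must share a bag in every tree decomposition; so some bag has ≥ 3 vertices and tw(G) ≥ 2. Hence tw(G) = 2 exactly.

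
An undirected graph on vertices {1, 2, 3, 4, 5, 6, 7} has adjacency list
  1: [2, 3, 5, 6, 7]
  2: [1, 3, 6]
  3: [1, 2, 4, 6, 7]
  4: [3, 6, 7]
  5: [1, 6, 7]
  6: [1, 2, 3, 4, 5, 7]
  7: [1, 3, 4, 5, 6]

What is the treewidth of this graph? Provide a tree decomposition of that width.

Treewidth 3.
One optimal decomposition is:
Bags: B1 = {1, 2, 3, 6}  B2 = {1, 3, 6, 7}  B3 = {1, 5, 6, 7}  B4 = {3, 4, 6, 7}
Tree: B1–B2, B2–B3, B2–B4

The largest bag has 4 vertices, giving width 3; this decomposition certifies tw(G) ≤ 3. On the other hand G contains the 4-clique {1, 2, 3, 6}. A clique must lie in a single bag of any decomposition, so no decomposition can have width below 3. Therefore the treewidth is 3.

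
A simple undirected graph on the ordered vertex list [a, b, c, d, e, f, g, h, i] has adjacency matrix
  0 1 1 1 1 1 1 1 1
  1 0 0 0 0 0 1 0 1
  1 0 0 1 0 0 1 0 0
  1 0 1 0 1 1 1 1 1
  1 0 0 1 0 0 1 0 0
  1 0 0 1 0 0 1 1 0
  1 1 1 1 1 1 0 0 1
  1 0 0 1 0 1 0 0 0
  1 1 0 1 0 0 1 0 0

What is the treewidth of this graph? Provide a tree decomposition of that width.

Each bag holds 4 vertices, so the decomposition has width 3, which upper-bounds the treewidth. Conversely, {a, d, e, g} is a clique of size 4, and the vertices of any clique must share a bag in every tree decomposition; so some bag has ≥ 4 vertices and tw(G) ≥ 3. Therefore the treewidth is 3.

Treewidth 3.
One optimal decomposition is:
Bags: B1 = {a, d, e, g}  B2 = {a, d, g, i}  B3 = {a, d, f, g}  B4 = {a, b, g, i}  B5 = {a, c, d, g}  B6 = {a, d, f, h}
Tree: B1–B2, B2–B3, B2–B4, B2–B5, B3–B6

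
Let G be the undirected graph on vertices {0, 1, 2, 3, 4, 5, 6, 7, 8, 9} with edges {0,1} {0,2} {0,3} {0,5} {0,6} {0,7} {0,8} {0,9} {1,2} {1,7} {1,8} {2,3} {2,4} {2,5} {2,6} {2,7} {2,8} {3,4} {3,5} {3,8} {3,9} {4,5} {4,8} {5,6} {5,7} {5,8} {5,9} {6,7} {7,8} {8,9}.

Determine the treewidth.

4

A width-4 tree decomposition is:
Bags: B1 = {0, 2, 5, 7, 8}  B2 = {0, 2, 5, 6, 7}  B3 = {0, 2, 3, 5, 8}  B4 = {2, 3, 4, 5, 8}  B5 = {0, 1, 2, 7, 8}  B6 = {0, 3, 5, 8, 9}
Tree: B1–B2, B1–B3, B3–B4, B1–B5, B3–B6
The largest bag has 5 vertices, giving width 4; this decomposition certifies tw(G) ≤ 4. Conversely, {0, 3, 5, 8, 9} is a clique of size 5, and the vertices of any clique must share a bag in every tree decomposition; so some bag has ≥ 5 vertices and tw(G) ≥ 4. Combining the bounds, tw(G) = 4.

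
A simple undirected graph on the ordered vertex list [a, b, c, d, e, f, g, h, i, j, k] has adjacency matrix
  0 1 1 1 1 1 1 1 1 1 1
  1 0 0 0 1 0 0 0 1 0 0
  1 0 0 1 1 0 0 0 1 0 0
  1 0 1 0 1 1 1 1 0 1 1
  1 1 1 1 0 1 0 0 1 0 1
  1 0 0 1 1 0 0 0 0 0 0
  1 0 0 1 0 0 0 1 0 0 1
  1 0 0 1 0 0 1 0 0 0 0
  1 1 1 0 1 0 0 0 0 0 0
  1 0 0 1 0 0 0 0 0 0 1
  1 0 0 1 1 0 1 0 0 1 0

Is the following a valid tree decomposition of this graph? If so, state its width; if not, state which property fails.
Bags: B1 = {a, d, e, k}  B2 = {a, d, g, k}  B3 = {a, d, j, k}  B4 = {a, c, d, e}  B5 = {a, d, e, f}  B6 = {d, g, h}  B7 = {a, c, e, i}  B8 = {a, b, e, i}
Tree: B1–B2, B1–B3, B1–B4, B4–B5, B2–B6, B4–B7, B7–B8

A tree decomposition must satisfy three properties: every vertex lies in some bag; for every edge, both endpoints lie together in some bag; and for every vertex, the bags containing it form a connected subtree. Here edge (a,h) lies in no bag, so the decomposition is invalid.

No — edge (a,h) lies in no bag.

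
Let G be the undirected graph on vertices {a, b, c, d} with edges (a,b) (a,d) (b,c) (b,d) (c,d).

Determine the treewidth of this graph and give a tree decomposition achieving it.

Every bag has size at most 3, so the width is 3 − 1 = 2 and tw(G) ≤ 2. For the lower bound, the 3 vertices {b, c, d} are pairwise adjacent, and any tree decomposition puts a clique entirely inside one bag — forcing width ≥ 2. Therefore the treewidth is 2.

Treewidth 2.
One such decomposition:
Bags: B1 = {a, b, d}  B2 = {b, c, d}
Tree: B1–B2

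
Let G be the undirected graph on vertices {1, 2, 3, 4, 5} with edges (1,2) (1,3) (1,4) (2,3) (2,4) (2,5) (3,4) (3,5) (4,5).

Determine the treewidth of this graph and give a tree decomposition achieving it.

Treewidth 3.
Bags: B1 = {1, 2, 3, 4}  B2 = {2, 3, 4, 5}
Tree: B1–B2

Every bag has size at most 4, so the width is 4 − 1 = 3 and tw(G) ≤ 3. Conversely, {1, 2, 3, 4} is a clique of size 4, and the vertices of any clique must share a bag in every tree decomposition; so some bag has ≥ 4 vertices and tw(G) ≥ 3. Therefore the treewidth is 3.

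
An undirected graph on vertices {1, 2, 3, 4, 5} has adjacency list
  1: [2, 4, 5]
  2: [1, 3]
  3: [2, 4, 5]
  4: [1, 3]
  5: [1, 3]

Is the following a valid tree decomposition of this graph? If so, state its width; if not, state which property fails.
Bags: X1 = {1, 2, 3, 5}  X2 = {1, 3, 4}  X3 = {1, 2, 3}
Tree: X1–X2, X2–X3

No — bags containing vertex 2 are not connected in the tree.

A tree decomposition must satisfy three properties: every vertex lies in some bag; for every edge, both endpoints lie together in some bag; and for every vertex, the bags containing it form a connected subtree. Here bags containing vertex 2 are not connected in the tree, so the decomposition is invalid.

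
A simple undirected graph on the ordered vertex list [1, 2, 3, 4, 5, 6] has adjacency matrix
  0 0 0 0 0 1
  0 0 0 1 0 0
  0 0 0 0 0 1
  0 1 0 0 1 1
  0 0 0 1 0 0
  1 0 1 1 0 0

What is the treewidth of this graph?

A width-1 tree decomposition is:
Bags: B1 = {2, 4}  B2 = {4, 5}  B3 = {4, 6}  B4 = {3, 6}  B5 = {1, 6}
Tree: B1–B2, B1–B3, B3–B4, B4–B5
Each bag holds 2 vertices, so the decomposition has width 1, which upper-bounds the treewidth. Any graph with an edge has treewidth ≥ 1, and G has the edge 2–4. Hence tw(G) = 1 exactly.

1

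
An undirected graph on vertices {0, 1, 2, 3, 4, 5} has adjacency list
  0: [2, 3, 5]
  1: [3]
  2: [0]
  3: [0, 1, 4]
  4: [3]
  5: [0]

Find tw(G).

A width-1 tree decomposition is:
Bags: B1 = {0, 2}  B2 = {0, 3}  B3 = {3, 4}  B4 = {1, 3}  B5 = {0, 5}
Tree: B1–B2, B2–B3, B3–B4, B1–B5
Every bag has size at most 2, so the width is 2 − 1 = 1 and tw(G) ≤ 1. Any graph with an edge has treewidth ≥ 1, and G has the edge 0–2. Therefore the treewidth is 1.

1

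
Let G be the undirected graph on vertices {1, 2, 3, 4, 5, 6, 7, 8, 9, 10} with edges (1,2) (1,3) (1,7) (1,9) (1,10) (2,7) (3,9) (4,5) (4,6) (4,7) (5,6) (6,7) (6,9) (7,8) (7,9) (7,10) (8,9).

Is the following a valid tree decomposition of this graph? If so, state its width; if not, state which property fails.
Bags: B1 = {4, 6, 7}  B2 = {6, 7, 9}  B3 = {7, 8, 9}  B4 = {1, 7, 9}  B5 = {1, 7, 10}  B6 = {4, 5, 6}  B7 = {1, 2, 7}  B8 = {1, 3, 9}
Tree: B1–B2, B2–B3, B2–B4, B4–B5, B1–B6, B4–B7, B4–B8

Yes; width 2.

Every vertex of G appears in some bag (union = {1, 2, 3, 4, 5, 6, 7, 8, 9, 10}); every edge is covered by a bag; and for each vertex v the set of bags containing v is connected in the bag tree. The decomposition is therefore valid. The largest bag has 3 vertices, so the width is 2.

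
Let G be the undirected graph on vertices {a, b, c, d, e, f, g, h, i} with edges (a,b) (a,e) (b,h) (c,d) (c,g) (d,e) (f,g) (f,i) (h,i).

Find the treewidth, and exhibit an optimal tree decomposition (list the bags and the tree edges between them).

Each bag holds 3 vertices, so the decomposition has width 2, which upper-bounds the treewidth. For the lower bound, G contains the cycle d–e–a–b–h–i–f–g–c–d, so G is not a forest; only forests have treewidth ≤ 1, hence tw(G) ≥ 2. Hence tw(G) = 2 exactly.

Treewidth 2.
One such decomposition:
Bags: B1 = {a, d, e}  B2 = {a, b, d}  B3 = {b, d, h}  B4 = {d, h, i}  B5 = {d, f, i}  B6 = {d, f, g}  B7 = {c, d, g}
Tree: B1–B2, B2–B3, B3–B4, B4–B5, B5–B6, B6–B7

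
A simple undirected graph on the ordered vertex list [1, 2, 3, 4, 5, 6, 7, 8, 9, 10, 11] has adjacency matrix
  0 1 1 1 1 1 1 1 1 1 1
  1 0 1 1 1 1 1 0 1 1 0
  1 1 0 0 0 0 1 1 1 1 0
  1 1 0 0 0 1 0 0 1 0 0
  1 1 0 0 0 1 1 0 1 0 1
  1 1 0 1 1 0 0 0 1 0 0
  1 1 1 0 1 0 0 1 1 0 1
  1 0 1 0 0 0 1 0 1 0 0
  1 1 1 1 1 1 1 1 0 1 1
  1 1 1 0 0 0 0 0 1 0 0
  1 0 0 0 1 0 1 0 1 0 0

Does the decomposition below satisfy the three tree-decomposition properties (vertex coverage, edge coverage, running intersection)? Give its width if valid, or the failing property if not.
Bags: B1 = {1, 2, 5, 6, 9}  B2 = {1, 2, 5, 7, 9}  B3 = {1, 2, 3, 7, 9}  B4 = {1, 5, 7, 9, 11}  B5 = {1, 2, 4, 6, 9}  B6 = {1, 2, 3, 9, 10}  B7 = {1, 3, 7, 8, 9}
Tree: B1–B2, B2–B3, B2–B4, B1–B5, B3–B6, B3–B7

Checking the three conditions: (i) the bags cover all of {1, 2, 3, 4, 5, 6, 7, 8, 9, 10, 11}; (ii) for each edge, some bag contains both endpoints; (iii) the bags containing any fixed vertex form a subtree. All hold, so the decomposition is valid with width 5 − 1 = 4.

Yes; width 4.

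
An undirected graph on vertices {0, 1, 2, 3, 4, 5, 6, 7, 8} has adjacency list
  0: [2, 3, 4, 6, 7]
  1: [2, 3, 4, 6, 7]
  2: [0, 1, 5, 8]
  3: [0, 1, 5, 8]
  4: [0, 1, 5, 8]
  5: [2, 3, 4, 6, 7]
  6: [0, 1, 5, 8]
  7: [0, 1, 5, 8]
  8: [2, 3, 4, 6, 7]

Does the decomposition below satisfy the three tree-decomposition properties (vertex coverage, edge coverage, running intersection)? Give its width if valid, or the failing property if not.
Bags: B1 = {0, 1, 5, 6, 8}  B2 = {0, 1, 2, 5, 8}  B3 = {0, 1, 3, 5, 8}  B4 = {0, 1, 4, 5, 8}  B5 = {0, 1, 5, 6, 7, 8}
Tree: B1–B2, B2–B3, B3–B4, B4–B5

A tree decomposition must satisfy three properties: every vertex lies in some bag; for every edge, both endpoints lie together in some bag; and for every vertex, the bags containing it form a connected subtree. Here bags containing vertex 6 are not connected in the tree, so the decomposition is invalid.

No — bags containing vertex 6 are not connected in the tree.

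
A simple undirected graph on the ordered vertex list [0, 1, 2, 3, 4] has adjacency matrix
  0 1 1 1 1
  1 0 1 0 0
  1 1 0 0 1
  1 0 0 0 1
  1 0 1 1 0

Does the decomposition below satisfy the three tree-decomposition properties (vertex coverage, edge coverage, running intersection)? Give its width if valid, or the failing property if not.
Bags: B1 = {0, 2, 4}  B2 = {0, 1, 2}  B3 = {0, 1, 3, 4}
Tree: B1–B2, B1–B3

No — bags containing vertex 1 are not connected in the tree.

A tree decomposition must satisfy three properties: every vertex lies in some bag; for every edge, both endpoints lie together in some bag; and for every vertex, the bags containing it form a connected subtree. Here bags containing vertex 1 are not connected in the tree, so the decomposition is invalid.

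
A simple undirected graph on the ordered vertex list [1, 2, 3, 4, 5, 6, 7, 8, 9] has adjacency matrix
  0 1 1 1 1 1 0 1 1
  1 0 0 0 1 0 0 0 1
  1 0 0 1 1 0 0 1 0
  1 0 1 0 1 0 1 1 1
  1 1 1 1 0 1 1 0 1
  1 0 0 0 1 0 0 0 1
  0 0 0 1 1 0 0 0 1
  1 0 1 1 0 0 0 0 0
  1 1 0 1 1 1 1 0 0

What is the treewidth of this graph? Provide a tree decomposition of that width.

Treewidth 3.
One optimal decomposition is:
Bags: B1 = {1, 2, 5, 9}  B2 = {1, 4, 5, 9}  B3 = {1, 3, 4, 5}  B4 = {1, 5, 6, 9}  B5 = {4, 5, 7, 9}  B6 = {1, 3, 4, 8}
Tree: B1–B2, B2–B3, B1–B4, B2–B5, B3–B6

The largest bag has 4 vertices, giving width 3; this decomposition certifies tw(G) ≤ 3. Conversely, {1, 3, 4, 8} is a clique of size 4, and the vertices of any clique must share a bag in every tree decomposition; so some bag has ≥ 4 vertices and tw(G) ≥ 3. The upper and lower bounds meet at 3, so that is the treewidth.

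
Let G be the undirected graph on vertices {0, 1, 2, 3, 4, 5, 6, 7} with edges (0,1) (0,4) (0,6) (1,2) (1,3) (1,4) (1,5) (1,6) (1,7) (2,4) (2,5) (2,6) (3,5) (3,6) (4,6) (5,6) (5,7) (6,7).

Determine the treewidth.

A width-3 tree decomposition is:
Bags: B1 = {1, 2, 4, 6}  B2 = {0, 1, 4, 6}  B3 = {1, 2, 5, 6}  B4 = {1, 5, 6, 7}  B5 = {1, 3, 5, 6}
Tree: B1–B2, B1–B3, B3–B4, B4–B5
Each bag holds 4 vertices, so the decomposition has width 3, which upper-bounds the treewidth. For the lower bound, the 4 vertices {0, 1, 4, 6} are pairwise adjacent, and any tree decomposition puts a clique entirely inside one bag — forcing width ≥ 3. Combining the bounds, tw(G) = 3.

3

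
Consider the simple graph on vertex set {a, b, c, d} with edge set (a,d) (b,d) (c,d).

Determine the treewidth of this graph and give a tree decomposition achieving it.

Every bag has size at most 2, so the width is 2 − 1 = 1 and tw(G) ≤ 1. G has an edge, so its treewidth is at least 1. Combining the bounds, tw(G) = 1.

Treewidth 1.
One such decomposition:
Bags: B1 = {b, d}  B2 = {a, d}  B3 = {c, d}
Tree: B1–B2, B1–B3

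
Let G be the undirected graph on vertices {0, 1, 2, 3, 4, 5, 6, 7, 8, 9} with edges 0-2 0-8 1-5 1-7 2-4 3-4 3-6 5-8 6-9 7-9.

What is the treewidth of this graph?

A width-2 tree decomposition is:
Bags: B1 = {1, 5, 7}  B2 = {5, 7, 8}  B3 = {0, 7, 8}  B4 = {0, 2, 7}  B5 = {2, 4, 7}  B6 = {3, 4, 7}  B7 = {3, 6, 7}  B8 = {6, 7, 9}
Tree: B1–B2, B2–B3, B3–B4, B4–B5, B5–B6, B6–B7, B7–B8
The largest bag has 3 vertices, giving width 2; this decomposition certifies tw(G) ≤ 2. Since 7–1–5–8–0–2–4–3–6–9–7 is a cycle in G, G is not acyclic. Forests are exactly the graphs of treewidth ≤ 1, so tw(G) ≥ 2. Hence tw(G) = 2 exactly.

2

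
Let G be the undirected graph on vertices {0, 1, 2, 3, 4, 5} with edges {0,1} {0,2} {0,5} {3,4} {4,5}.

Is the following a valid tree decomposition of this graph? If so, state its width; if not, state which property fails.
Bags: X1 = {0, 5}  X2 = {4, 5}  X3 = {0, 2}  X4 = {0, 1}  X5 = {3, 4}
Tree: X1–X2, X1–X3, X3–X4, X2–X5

Vertex coverage: the bags together contain {0, 1, 2, 3, 4, 5}, the full vertex set. Edge coverage: each edge of G has both endpoints in at least one bag. Running intersection: for every vertex, the bags containing it form a connected subtree. All three properties hold, so this is a valid tree decomposition of width max|bag| − 1 = 1, and hence tw(G) ≤ 1.

Yes; width 1.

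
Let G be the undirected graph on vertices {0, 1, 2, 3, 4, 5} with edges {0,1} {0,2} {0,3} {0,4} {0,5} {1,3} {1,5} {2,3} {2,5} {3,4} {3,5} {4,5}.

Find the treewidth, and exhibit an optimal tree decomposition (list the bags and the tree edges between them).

Treewidth 3.
Bags: B1 = {0, 2, 3, 5}  B2 = {0, 3, 4, 5}  B3 = {0, 1, 3, 5}
Tree: B1–B2, B1–B3

Every bag has size at most 4, so the width is 4 − 1 = 3 and tw(G) ≤ 3. Conversely, {0, 1, 3, 5} is a clique of size 4, and the vertices of any clique must share a bag in every tree decomposition; so some bag has ≥ 4 vertices and tw(G) ≥ 3. The upper and lower bounds meet at 3, so that is the treewidth.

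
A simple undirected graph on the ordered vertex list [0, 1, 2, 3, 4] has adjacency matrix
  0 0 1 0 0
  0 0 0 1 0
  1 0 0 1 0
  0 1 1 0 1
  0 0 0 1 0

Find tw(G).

A width-1 tree decomposition is:
Bags: B1 = {2, 3}  B2 = {1, 3}  B3 = {3, 4}  B4 = {0, 2}
Tree: B1–B2, B2–B3, B1–B4
Every bag has size at most 2, so the width is 2 − 1 = 1 and tw(G) ≤ 1. Since G has at least one edge (e.g. 3–2), it is not an edgeless graph, so tw(G) ≥ 1. The upper and lower bounds meet at 1, so that is the treewidth.

1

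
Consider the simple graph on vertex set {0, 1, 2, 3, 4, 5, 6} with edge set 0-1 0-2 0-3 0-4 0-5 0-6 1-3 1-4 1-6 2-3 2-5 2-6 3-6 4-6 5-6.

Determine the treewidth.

A width-3 tree decomposition is:
Bags: B1 = {0, 1, 3, 6}  B2 = {0, 1, 4, 6}  B3 = {0, 2, 3, 6}  B4 = {0, 2, 5, 6}
Tree: B1–B2, B1–B3, B3–B4
Each bag holds 4 vertices, so the decomposition has width 3, which upper-bounds the treewidth. On the other hand G contains the 4-clique {0, 1, 3, 6}. A clique must lie in a single bag of any decomposition, so no decomposition can have width below 3. The upper and lower bounds meet at 3, so that is the treewidth.

3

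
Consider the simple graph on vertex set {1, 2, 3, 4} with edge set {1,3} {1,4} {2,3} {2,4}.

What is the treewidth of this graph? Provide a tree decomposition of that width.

Treewidth 2.
Bags: B1 = {1, 2, 4}  B2 = {1, 2, 3}
Tree: B1–B2

The largest bag has 3 vertices, giving width 2; this decomposition certifies tw(G) ≤ 2. The edges 1–4–2–3–1 form a cycle, so G is not a tree and its treewidth is at least 2. The upper and lower bounds meet at 2, so that is the treewidth.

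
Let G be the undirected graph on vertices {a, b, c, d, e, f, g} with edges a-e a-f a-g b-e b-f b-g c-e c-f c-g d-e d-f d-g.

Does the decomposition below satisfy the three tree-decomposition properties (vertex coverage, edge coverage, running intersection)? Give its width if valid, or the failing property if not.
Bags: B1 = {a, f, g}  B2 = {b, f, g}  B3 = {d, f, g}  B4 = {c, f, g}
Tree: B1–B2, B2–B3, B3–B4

A tree decomposition must satisfy three properties: every vertex lies in some bag; for every edge, both endpoints lie together in some bag; and for every vertex, the bags containing it form a connected subtree. Here vertex e appears in no bag, so the decomposition is invalid.

No — vertex e appears in no bag.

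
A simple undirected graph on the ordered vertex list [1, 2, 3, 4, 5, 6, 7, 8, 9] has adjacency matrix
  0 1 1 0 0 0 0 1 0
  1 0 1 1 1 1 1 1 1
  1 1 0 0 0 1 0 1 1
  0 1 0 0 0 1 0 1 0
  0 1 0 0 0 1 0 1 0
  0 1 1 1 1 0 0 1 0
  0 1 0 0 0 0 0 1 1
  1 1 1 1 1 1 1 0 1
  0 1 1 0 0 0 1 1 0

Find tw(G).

3

A width-3 tree decomposition is:
Bags: B1 = {2, 3, 6, 8}  B2 = {2, 3, 8, 9}  B3 = {2, 4, 6, 8}  B4 = {2, 7, 8, 9}  B5 = {2, 5, 6, 8}  B6 = {1, 2, 3, 8}
Tree: B1–B2, B1–B3, B2–B4, B1–B5, B1–B6
The largest bag has 4 vertices, giving width 3; this decomposition certifies tw(G) ≤ 3. Conversely, {1, 2, 3, 8} is a clique of size 4, and the vertices of any clique must share a bag in every tree decomposition; so some bag has ≥ 4 vertices and tw(G) ≥ 3. Combining the bounds, tw(G) = 3.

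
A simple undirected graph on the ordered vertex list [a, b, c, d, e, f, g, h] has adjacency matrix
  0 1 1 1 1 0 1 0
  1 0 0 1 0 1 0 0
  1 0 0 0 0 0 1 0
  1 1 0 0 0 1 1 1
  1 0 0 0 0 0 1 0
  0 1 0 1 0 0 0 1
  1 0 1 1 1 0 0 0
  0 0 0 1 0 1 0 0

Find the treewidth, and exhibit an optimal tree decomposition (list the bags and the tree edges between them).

The largest bag has 3 vertices, giving width 2; this decomposition certifies tw(G) ≤ 2. For the lower bound, the 3 vertices {a, d, g} are pairwise adjacent, and any tree decomposition puts a clique entirely inside one bag — forcing width ≥ 2. Hence tw(G) = 2 exactly.

Treewidth 2.
Bags: B1 = {a, b, d}  B2 = {a, d, g}  B3 = {b, d, f}  B4 = {a, e, g}  B5 = {d, f, h}  B6 = {a, c, g}
Tree: B1–B2, B1–B3, B2–B4, B3–B5, B2–B6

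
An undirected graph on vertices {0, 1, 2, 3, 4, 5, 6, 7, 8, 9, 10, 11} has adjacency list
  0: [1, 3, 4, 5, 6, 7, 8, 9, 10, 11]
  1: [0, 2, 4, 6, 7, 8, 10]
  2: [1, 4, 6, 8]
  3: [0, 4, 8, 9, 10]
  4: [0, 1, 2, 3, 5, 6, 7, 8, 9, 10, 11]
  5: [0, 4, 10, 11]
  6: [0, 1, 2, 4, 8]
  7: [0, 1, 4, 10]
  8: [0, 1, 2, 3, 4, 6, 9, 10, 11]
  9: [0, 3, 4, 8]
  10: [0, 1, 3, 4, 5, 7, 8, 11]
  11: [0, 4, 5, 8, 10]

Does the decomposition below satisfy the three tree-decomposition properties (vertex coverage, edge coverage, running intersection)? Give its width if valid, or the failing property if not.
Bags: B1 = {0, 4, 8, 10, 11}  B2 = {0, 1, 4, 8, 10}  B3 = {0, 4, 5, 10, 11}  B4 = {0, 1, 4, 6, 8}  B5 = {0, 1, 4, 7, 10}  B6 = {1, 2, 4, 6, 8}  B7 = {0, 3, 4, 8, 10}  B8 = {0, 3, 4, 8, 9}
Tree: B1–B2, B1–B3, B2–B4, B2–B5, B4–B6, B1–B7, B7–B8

Yes; width 4.

Checking the three conditions: (i) the bags cover all of {0, 1, 2, 3, 4, 5, 6, 7, 8, 9, 10, 11}; (ii) for each edge, some bag contains both endpoints; (iii) the bags containing any fixed vertex form a subtree. All hold, so the decomposition is valid with width 5 − 1 = 4.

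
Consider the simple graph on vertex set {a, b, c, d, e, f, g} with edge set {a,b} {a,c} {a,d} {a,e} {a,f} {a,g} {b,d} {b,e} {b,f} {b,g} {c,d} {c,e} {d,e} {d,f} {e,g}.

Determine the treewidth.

3

A width-3 tree decomposition is:
Bags: B1 = {a, b, d, f}  B2 = {a, b, d, e}  B3 = {a, c, d, e}  B4 = {a, b, e, g}
Tree: B1–B2, B2–B3, B2–B4
Each bag holds 4 vertices, so the decomposition has width 3, which upper-bounds the treewidth. For the lower bound, the 4 vertices {a, c, d, e} are pairwise adjacent, and any tree decomposition puts a clique entirely inside one bag — forcing width ≥ 3. The upper and lower bounds meet at 3, so that is the treewidth.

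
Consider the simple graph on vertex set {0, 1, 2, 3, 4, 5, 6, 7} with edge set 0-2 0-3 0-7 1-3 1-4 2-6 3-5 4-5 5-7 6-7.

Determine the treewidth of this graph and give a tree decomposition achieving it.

The largest bag has 3 vertices, giving width 2; this decomposition certifies tw(G) ≤ 2. For the lower bound, G contains the cycle 6–2–0–7–6, so G is not a forest; only forests have treewidth ≤ 1, hence tw(G) ≥ 2. Combining the bounds, tw(G) = 2.

Treewidth 2.
Bags: B1 = {2, 6, 7}  B2 = {0, 2, 7}  B3 = {0, 5, 7}  B4 = {0, 3, 5}  B5 = {3, 4, 5}  B6 = {1, 3, 4}
Tree: B1–B2, B2–B3, B3–B4, B4–B5, B5–B6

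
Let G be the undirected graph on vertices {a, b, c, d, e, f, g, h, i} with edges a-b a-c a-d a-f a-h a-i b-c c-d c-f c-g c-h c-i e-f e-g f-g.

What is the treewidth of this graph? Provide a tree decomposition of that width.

Treewidth 2.
One such decomposition:
Bags: B1 = {a, c, d}  B2 = {a, c, h}  B3 = {a, b, c}  B4 = {a, c, i}  B5 = {a, c, f}  B6 = {c, f, g}  B7 = {e, f, g}
Tree: B1–B2, B1–B3, B1–B4, B3–B5, B5–B6, B6–B7

Every bag has size at most 3, so the width is 3 − 1 = 2 and tw(G) ≤ 2. On the other hand G contains the 3-clique {e, f, g}. A clique must lie in a single bag of any decomposition, so no decomposition can have width below 2. Therefore the treewidth is 2.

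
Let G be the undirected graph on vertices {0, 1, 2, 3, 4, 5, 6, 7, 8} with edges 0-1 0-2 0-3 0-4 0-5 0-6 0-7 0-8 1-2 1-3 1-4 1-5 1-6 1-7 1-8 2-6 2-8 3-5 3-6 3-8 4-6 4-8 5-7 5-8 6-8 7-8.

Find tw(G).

4

A width-4 tree decomposition is:
Bags: B1 = {0, 1, 4, 6, 8}  B2 = {0, 1, 3, 6, 8}  B3 = {0, 1, 3, 5, 8}  B4 = {0, 1, 5, 7, 8}  B5 = {0, 1, 2, 6, 8}
Tree: B1–B2, B2–B3, B3–B4, B1–B5
Every bag has size at most 5, so the width is 5 − 1 = 4 and tw(G) ≤ 4. For the lower bound, the 5 vertices {0, 1, 3, 5, 8} are pairwise adjacent, and any tree decomposition puts a clique entirely inside one bag — forcing width ≥ 4. Therefore the treewidth is 4.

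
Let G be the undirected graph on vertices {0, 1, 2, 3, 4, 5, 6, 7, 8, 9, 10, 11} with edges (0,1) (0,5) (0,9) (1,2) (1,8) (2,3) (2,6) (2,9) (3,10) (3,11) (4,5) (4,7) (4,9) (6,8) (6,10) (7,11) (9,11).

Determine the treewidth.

3

A width-3 tree decomposition is:
Bags: B1 = {3, 6, 8, 10}  B2 = {2, 3, 6, 8}  B3 = {1, 2, 3, 8}  B4 = {1, 2, 3, 11}  B5 = {1, 2, 9, 11}  B6 = {0, 1, 9, 11}  B7 = {0, 7, 9, 11}  B8 = {0, 4, 7, 9}  B9 = {0, 4, 5, 7}
Tree: B1–B2, B2–B3, B3–B4, B4–B5, B5–B6, B6–B7, B7–B8, B8–B9
Each bag holds 4 vertices, so the decomposition has width 3, which upper-bounds the treewidth. For the lower bound: the 4 vertex sets {6,8,10}, {3}, {2}, {0,1,9,11} are disjoint, each induces a connected subgraph, and every pair is joined by at least one edge of G. Contracting each set to a single vertex therefore yields K_{4} as a minor, and since treewidth is minor-monotone, tw(G) ≥ tw(K_{4}) = 3. Therefore the treewidth is 3.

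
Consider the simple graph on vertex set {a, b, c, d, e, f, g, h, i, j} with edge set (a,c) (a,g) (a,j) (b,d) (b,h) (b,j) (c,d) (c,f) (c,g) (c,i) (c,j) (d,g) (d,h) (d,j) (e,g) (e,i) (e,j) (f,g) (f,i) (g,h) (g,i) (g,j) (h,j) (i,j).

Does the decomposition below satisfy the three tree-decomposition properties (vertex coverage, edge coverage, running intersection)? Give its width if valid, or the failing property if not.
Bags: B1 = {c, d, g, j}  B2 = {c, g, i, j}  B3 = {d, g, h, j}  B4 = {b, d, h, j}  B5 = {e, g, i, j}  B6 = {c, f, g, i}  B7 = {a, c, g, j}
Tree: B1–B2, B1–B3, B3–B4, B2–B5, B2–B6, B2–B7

Yes; width 3.

Checking the three conditions: (i) the bags cover all of {a, b, c, d, e, f, g, h, i, j}; (ii) for each edge, some bag contains both endpoints; (iii) the bags containing any fixed vertex form a subtree. All hold, so the decomposition is valid with width 4 − 1 = 3.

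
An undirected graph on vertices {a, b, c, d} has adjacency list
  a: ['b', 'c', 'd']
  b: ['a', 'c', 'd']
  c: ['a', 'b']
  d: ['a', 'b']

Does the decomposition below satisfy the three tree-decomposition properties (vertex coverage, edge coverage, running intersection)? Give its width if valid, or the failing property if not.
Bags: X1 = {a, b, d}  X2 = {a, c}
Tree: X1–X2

No — edge (b,c) lies in no bag.

A tree decomposition must satisfy three properties: every vertex lies in some bag; for every edge, both endpoints lie together in some bag; and for every vertex, the bags containing it form a connected subtree. Here edge (b,c) lies in no bag, so the decomposition is invalid.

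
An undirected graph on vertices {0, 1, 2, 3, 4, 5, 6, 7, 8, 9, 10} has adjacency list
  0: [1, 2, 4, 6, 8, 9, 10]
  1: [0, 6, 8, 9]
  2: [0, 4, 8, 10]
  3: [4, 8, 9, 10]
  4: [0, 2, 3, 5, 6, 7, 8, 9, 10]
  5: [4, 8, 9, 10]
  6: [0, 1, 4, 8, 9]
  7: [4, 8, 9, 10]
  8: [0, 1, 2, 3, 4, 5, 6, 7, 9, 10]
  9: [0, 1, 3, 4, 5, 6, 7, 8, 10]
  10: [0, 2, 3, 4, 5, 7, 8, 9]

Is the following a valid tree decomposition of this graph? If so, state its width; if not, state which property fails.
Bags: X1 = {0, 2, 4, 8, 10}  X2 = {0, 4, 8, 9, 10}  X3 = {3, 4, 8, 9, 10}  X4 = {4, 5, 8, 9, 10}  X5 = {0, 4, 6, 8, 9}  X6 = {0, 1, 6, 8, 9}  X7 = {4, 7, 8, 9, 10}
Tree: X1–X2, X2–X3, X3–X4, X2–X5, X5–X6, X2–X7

Yes; width 4.

Vertex coverage: the bags together contain {0, 1, 2, 3, 4, 5, 6, 7, 8, 9, 10}, the full vertex set. Edge coverage: each edge of G has both endpoints in at least one bag. Running intersection: for every vertex, the bags containing it form a connected subtree. All three properties hold, so this is a valid tree decomposition of width max|bag| − 1 = 4, and hence tw(G) ≤ 4.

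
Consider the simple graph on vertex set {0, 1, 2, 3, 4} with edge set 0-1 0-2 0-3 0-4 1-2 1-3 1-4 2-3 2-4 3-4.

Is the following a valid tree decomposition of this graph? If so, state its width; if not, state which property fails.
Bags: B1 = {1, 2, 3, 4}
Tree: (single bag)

A tree decomposition must satisfy three properties: every vertex lies in some bag; for every edge, both endpoints lie together in some bag; and for every vertex, the bags containing it form a connected subtree. Here vertex 0 appears in no bag, so the decomposition is invalid.

No — vertex 0 appears in no bag.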